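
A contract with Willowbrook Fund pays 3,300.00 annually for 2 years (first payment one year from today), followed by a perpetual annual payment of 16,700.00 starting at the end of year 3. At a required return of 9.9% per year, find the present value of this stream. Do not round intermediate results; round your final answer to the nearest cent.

145399.42

PV of 2-year annuity: 3,300.00 × [1 − (1+0.099)^−2] / 0.099 = 5734.96793
Perpetuity value at year 2: 16,700.00 / 0.099 = 168686.86869
PV of perpetuity: 168686.86869 / (1+0.099)^2 = 139664.45523
Total PV = 5734.96793 + 139664.45523 = 145399.42316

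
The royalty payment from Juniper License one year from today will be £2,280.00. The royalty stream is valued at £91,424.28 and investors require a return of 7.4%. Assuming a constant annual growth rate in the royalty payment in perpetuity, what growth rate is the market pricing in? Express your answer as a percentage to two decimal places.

P = D₁/(r−g) ⇒ g = r − D₁/P = 0.074 − £2,280.00/£91,424.28 = 0.049061

4.91%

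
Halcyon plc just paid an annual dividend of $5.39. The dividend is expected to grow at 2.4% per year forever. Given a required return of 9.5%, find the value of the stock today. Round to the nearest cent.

D₁ = D₀ × (1 + g) = $5.39 × 1.024 = $5.5194
Growing perpetuity: P = D₁ / (r − g) = $5.5194 / (0.095 − 0.024) = $77.74

$77.74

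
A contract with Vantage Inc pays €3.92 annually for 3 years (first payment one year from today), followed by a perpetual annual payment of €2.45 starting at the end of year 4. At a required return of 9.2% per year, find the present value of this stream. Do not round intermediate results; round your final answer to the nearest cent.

€30.34

PV of 3-year annuity: €3.92 × [1 − (1+0.092)^−3] / 0.092 = 9.88741
Perpetuity value at year 3: €2.45 / 0.092 = 26.63043
PV of perpetuity: 26.63043 / (1+0.092)^3 = 20.45080
Total PV = 9.88741 + 20.45080 = 30.33821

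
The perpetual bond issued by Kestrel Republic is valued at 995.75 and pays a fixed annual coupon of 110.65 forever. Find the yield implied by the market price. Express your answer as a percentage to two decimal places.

11.11%

P = C/r ⇒ r = C/P = 110.65/995.75 = 0.111122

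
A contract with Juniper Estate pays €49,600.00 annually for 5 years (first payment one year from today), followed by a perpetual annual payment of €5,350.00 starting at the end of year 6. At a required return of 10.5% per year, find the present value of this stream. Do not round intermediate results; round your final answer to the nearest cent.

€216573.86

PV of 5-year annuity: €49,600.00 × [1 − (1+0.105)^−5] / 0.105 = 185645.76788
Perpetuity value at year 5: €5,350.00 / 0.105 = 50952.38095
PV of perpetuity: 50952.38095 / (1+0.105)^5 = 30928.08946
Total PV = 185645.76788 + 30928.08946 = 216573.85734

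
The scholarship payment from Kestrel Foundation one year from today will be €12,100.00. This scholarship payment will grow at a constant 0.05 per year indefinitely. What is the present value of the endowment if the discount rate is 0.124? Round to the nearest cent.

€163513.51

Growing perpetuity: P = D₁ / (r − g) = €12,100.0000 / (0.124 − 0.05) = €163,513.51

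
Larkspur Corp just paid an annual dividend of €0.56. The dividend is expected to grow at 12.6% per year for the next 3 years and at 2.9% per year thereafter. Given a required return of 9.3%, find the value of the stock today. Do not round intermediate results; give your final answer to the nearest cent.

€11.63

D_1 = 0.63056
D_2 = 0.71001
D_3 = 0.79947
Terminal value at year 3: TV = D_3×(1+g_2)/(r−g_2) = 0.82266/0.064 = 12.85401
P_0 = D_1/(1+r)^1 + D_2/(1+r)^2 + D_3/(1+r)^3 + TV/(1+r)^3
    = 0.57691 + 0.59433 + 0.61227 + 9.84415 = 11.62765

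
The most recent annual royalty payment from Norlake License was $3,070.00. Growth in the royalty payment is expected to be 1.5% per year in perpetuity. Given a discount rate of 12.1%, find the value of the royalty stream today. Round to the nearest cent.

D₁ = D₀ × (1 + g) = $3,070.00 × 1.015 = $3,116.0500
Growing perpetuity: P = D₁ / (r − g) = $3,116.0500 / (0.121 − 0.015) = $29,396.70

$29396.70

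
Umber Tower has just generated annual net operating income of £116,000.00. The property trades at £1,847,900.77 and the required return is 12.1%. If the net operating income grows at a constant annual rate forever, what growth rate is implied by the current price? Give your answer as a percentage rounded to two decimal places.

P = D₀(1+g)/(r−g) ⇒ P(r−g) = D₀(1+g) ⇒ g(P+D₀) = P·r − D₀
g = (P·r − D₀)/(P + D₀) = (£1,847,900.77×0.121 − £116,000.00) / (£1,847,900.77 + £116,000.00) = 0.054787

5.48%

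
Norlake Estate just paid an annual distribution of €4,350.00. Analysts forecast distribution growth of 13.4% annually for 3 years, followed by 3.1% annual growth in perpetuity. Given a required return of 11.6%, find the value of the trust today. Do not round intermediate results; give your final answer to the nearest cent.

D_1 = 4932.90000
D_2 = 5593.90860
D_3 = 6343.49235
Terminal value at year 3: TV = D_3×(1+g_2)/(r−g_2) = 6540.14062/0.085 = 76942.83077
P_0 = D_1/(1+r)^1 + D_2/(1+r)^2 + D_3/(1+r)^3 + TV/(1+r)^3
    = 4420.16129 + 4491.45421 + 4563.89702 + 55357.38626 = 68832.89879

€68832.90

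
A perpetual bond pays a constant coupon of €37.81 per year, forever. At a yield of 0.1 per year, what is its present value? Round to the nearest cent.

€378.10

Level perpetuity: PV = C / r = €37.81 / 0.1 = €378.10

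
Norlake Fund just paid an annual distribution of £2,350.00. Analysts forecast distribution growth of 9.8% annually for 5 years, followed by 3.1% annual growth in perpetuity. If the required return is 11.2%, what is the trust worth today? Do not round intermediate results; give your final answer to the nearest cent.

D_1 = 2580.30000
D_2 = 2833.16940
D_3 = 3110.82000
D_4 = 3415.68036
D_5 = 3750.41704
Terminal value at year 5: TV = D_5×(1+g_2)/(r−g_2) = 3866.67996/0.081 = 47736.78969
P_0 = D_1/(1+r)^1 + D_2/(1+r)^2 + D_3/(1+r)^3 + D_4/(1+r)^4 + D_5/(1+r)^5 + TV/(1+r)^5
    = 2320.41367 + 2291.19983 + 2262.35379 + 2233.87092 + 2205.74664 + 28075.61466 = 39389.19950

£39389.20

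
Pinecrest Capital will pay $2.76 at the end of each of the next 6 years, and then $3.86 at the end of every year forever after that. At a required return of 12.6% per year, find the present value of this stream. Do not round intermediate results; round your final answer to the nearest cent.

PV of 6-year annuity: $2.76 × [1 − (1+0.126)^−6] / 0.126 = 11.15724
Perpetuity value at year 6: $3.86 / 0.126 = 30.63492
PV of perpetuity: 30.63492 / (1+0.126)^6 = 15.03095
Total PV = 11.15724 + 15.03095 = 26.18819

$26.19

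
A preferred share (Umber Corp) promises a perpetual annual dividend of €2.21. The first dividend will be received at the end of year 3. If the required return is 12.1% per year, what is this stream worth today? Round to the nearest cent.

Value at end of year 2: C / r = €2.21 / 0.121 = €18.2645
Discount to today: PV = €18.2645 / (1 + 0.121)^2 = €18.2645 / 1.256641 = €14.53

€14.53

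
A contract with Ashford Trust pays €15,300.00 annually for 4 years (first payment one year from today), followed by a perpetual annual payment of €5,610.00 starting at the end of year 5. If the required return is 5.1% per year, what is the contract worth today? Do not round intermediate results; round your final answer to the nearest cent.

PV of 4-year annuity: €15,300.00 × [1 − (1+0.051)^−4] / 0.051 = 54127.25457
Perpetuity value at year 4: €5,610.00 / 0.051 = 110000.00000
PV of perpetuity: 110000.00000 / (1+0.051)^4 = 90153.33999
Total PV = 54127.25457 + 90153.33999 = 144280.59456

€144280.59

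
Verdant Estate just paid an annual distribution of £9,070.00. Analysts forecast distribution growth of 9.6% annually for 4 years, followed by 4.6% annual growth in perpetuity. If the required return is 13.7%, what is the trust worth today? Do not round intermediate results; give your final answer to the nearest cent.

D_1 = 9940.72000
D_2 = 10895.02912
D_3 = 11940.95192
D_4 = 13087.28330
Terminal value at year 4: TV = D_4×(1+g_2)/(r−g_2) = 13689.29833/0.091 = 150431.84979
P_0 = D_1/(1+r)^1 + D_2/(1+r)^2 + D_3/(1+r)^3 + D_4/(1+r)^4 + TV/(1+r)^4
    = 8742.93755 + 8427.66892 + 8123.76881 + 7830.82728 + 90011.48716 = 123136.68971

£123136.69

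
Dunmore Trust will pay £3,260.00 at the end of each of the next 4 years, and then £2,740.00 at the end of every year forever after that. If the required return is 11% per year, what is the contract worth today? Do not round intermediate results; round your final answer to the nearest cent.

£26522.36

PV of 4-year annuity: £3,260.00 × [1 − (1+0.11)^−4] / 0.11 = 10113.97295
Perpetuity value at year 4: £2,740.00 / 0.11 = 24909.09091
PV of perpetuity: 24909.09091 / (1+0.11)^4 = 16408.38972
Total PV = 10113.97295 + 16408.38972 = 26522.36267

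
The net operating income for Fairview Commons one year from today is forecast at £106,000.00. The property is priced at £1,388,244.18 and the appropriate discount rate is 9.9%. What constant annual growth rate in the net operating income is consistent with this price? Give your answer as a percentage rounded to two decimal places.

2.26%

P = D₁/(r−g) ⇒ g = r − D₁/P = 0.099 − £106,000.00/£1,388,244.18 = 0.022645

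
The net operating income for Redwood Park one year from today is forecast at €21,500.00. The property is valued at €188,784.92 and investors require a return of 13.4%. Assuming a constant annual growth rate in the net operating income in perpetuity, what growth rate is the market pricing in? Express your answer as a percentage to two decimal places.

P = D₁/(r−g) ⇒ g = r − D₁/P = 0.134 − €21,500.00/€188,784.92 = 0.020114

2.01%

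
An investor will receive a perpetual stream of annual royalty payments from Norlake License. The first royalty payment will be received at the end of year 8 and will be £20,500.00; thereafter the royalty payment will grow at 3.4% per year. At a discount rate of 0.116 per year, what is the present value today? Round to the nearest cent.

£115955.31

Value at end of year 7: C₁ / (r − g) = £20,500.00 / (0.116 − 0.034) = £250,000.0000
Discount to today: PV = £250,000.0000 / (1 + 0.116)^7 = £250,000.0000 / 2.156003 = £115,955.31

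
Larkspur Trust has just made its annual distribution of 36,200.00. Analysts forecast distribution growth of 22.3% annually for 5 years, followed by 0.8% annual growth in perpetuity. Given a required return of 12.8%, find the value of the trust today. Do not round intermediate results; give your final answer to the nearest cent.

D_1 = 44272.60000
D_2 = 54145.38980
D_3 = 66219.81173
D_4 = 80986.82974
D_5 = 99046.89277
Terminal value at year 5: TV = D_5×(1+g_2)/(r−g_2) = 99839.26791/0.12 = 831993.89929
P_0 = D_1/(1+r)^1 + D_2/(1+r)^2 + D_3/(1+r)^3 + D_4/(1+r)^4 + D_5/(1+r)^5 + TV/(1+r)^5
    = 39248.75887 + 42554.28377 + 46138.19951 + 50023.95213 + 54236.96228 + 455590.48319 = 687792.63975

687792.64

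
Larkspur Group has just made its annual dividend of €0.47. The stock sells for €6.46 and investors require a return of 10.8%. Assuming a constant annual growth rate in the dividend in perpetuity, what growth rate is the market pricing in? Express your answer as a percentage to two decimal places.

3.29%

P = D₀(1+g)/(r−g) ⇒ P(r−g) = D₀(1+g) ⇒ g(P+D₀) = P·r − D₀
g = (P·r − D₀)/(P + D₀) = (€6.46×0.108 − €0.47) / (€6.46 + €0.47) = 0.032854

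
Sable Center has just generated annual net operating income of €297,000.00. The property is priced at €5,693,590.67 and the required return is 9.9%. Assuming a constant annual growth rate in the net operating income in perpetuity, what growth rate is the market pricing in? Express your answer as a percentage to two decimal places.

4.45%

P = D₀(1+g)/(r−g) ⇒ P(r−g) = D₀(1+g) ⇒ g(P+D₀) = P·r − D₀
g = (P·r − D₀)/(P + D₀) = (€5,693,590.67×0.099 − €297,000.00) / (€5,693,590.67 + €297,000.00) = 0.044514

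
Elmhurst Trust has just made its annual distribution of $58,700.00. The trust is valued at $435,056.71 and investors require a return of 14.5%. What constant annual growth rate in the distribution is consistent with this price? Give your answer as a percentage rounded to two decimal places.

0.89%

P = D₀(1+g)/(r−g) ⇒ P(r−g) = D₀(1+g) ⇒ g(P+D₀) = P·r − D₀
g = (P·r − D₀)/(P + D₀) = ($435,056.71×0.145 − $58,700.00) / ($435,056.71 + $58,700.00) = 0.008877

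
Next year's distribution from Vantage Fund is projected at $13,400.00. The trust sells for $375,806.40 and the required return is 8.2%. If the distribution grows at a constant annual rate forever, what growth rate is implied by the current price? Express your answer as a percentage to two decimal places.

P = D₁/(r−g) ⇒ g = r − D₁/P = 0.082 − $13,400.00/$375,806.40 = 0.046343

4.63%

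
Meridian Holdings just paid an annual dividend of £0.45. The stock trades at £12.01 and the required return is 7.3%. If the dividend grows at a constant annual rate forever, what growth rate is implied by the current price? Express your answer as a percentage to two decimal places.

3.42%

P = D₀(1+g)/(r−g) ⇒ P(r−g) = D₀(1+g) ⇒ g(P+D₀) = P·r − D₀
g = (P·r − D₀)/(P + D₀) = (£12.01×0.073 − £0.45) / (£12.01 + £0.45) = 0.034248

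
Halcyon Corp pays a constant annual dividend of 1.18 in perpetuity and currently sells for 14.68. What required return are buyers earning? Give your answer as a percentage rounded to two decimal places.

8.04%

P = C/r ⇒ r = C/P = 1.18/14.68 = 0.080381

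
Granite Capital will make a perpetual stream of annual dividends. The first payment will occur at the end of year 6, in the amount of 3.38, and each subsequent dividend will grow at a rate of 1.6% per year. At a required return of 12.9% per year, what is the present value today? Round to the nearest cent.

16.31

Value at end of year 5: C₁ / (r − g) = 3.38 / (0.129 − 0.016) = 29.9115
Discount to today: PV = 29.9115 / (1 + 0.129)^5 = 29.9115 / 1.834297 = 16.31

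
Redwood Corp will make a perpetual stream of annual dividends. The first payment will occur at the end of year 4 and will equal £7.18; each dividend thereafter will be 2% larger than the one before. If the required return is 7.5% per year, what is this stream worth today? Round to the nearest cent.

Value at end of year 3: C₁ / (r − g) = £7.18 / (0.075 − 0.02) = £130.5455
Discount to today: PV = £130.5455 / (1 + 0.075)^3 = £130.5455 / 1.242297 = £105.08

£105.08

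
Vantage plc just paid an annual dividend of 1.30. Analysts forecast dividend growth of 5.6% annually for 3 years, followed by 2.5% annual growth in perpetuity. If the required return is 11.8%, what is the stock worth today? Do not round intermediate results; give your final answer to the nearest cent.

D_1 = 1.37280
D_2 = 1.44968
D_3 = 1.53086
Terminal value at year 3: TV = D_3×(1+g_2)/(r−g_2) = 1.56913/0.093 = 16.87237
P_0 = D_1/(1+r)^1 + D_2/(1+r)^2 + D_3/(1+r)^3 + TV/(1+r)^3
    = 1.22791 + 1.15981 + 1.09549 + 12.07398 = 15.55720

15.56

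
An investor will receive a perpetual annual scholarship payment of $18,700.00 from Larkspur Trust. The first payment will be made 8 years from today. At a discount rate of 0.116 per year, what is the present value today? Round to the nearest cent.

Value at end of year 7: C / r = $18,700.00 / 0.116 = $161,206.8966
Discount to today: PV = $161,206.8966 / (1 + 0.116)^7 = $161,206.8966 / 2.156003 = $74,771.18

$74771.18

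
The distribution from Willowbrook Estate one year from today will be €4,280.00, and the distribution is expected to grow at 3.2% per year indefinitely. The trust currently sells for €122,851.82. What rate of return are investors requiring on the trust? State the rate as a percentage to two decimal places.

6.68%

P = D₁/(r − g) ⇒ r = D₁/P + g = €4,280.0000/€122,851.82 + 0.032 = 0.034839 + 0.032 = 0.066839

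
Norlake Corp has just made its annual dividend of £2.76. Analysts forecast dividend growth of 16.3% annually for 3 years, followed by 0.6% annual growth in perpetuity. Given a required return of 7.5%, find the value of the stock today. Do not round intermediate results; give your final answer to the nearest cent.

£60.66

D_1 = 3.20988
D_2 = 3.73309
D_3 = 4.34158
Terminal value at year 3: TV = D_3×(1+g_2)/(r−g_2) = 4.36763/0.069 = 63.29904
P_0 = D_1/(1+r)^1 + D_2/(1+r)^2 + D_3/(1+r)^3 + TV/(1+r)^3
    = 2.98593 + 3.23036 + 3.49480 + 50.95323 = 60.66433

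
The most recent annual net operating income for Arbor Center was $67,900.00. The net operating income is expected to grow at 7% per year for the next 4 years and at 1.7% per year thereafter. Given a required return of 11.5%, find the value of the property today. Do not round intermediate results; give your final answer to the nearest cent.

$842866.08

D_1 = 72653.00000
D_2 = 77738.71000
D_3 = 83180.41970
D_4 = 89003.04908
Terminal value at year 4: TV = D_4×(1+g_2)/(r−g_2) = 90516.10091/0.098 = 923633.68279
P_0 = D_1/(1+r)^1 + D_2/(1+r)^2 + D_3/(1+r)^3 + D_4/(1+r)^4 + TV/(1+r)^4
    = 65159.64126 + 62529.87995 + 60006.25251 + 57584.47550 + 597585.83249 = 842866.08170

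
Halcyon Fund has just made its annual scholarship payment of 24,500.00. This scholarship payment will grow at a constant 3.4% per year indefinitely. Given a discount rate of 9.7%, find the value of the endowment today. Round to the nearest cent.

402111.11

D₁ = D₀ × (1 + g) = 24,500.00 × 1.034 = 25,333.0000
Growing perpetuity: P = D₁ / (r − g) = 25,333.0000 / (0.097 − 0.034) = 402,111.11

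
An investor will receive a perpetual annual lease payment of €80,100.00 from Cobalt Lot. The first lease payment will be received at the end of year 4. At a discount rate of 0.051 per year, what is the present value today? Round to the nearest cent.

€1352864.16

Value at end of year 3: C / r = €80,100.00 / 0.051 = €1,570,588.2353
Discount to today: PV = €1,570,588.2353 / (1 + 0.051)^3 = €1,570,588.2353 / 1.160936 = €1,352,864.16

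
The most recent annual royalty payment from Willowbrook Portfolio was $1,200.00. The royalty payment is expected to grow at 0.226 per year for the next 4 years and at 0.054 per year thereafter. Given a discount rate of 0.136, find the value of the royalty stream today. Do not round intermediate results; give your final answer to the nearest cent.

$26753.63

D_1 = 1471.20000
D_2 = 1803.69120
D_3 = 2211.32541
D_4 = 2711.08495
Terminal value at year 4: TV = D_4×(1+g_2)/(r−g_2) = 2857.48354/0.082 = 34847.36026
P_0 = D_1/(1+r)^1 + D_2/(1+r)^2 + D_3/(1+r)^3 + D_4/(1+r)^4 + TV/(1+r)^4
    = 1295.07042 + 1397.67283 + 1508.40396 + 1627.90779 + 20924.57086 = 26753.62586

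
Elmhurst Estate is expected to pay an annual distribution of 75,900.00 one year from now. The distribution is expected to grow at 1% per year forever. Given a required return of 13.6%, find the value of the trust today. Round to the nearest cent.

602380.95

Growing perpetuity: P = D₁ / (r − g) = 75,900.0000 / (0.136 − 0.01) = 602,380.95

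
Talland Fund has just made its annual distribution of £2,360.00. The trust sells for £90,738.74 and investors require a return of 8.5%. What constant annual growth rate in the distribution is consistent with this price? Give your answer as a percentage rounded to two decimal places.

P = D₀(1+g)/(r−g) ⇒ P(r−g) = D₀(1+g) ⇒ g(P+D₀) = P·r − D₀
g = (P·r − D₀)/(P + D₀) = (£90,738.74×0.085 − £2,360.00) / (£90,738.74 + £2,360.00) = 0.057496

5.75%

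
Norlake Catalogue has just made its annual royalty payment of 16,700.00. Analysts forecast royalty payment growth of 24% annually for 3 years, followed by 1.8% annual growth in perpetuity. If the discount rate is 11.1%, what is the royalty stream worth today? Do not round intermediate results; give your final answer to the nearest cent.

316819.35

D_1 = 20708.00000
D_2 = 25677.92000
D_3 = 31840.62080
Terminal value at year 3: TV = D_3×(1+g_2)/(r−g_2) = 32413.75197/0.093 = 348534.96747
P_0 = D_1/(1+r)^1 + D_2/(1+r)^2 + D_3/(1+r)^3 + TV/(1+r)^3
    = 18639.06391 + 20803.27565 + 23218.77750 + 254158.23113 = 316819.34818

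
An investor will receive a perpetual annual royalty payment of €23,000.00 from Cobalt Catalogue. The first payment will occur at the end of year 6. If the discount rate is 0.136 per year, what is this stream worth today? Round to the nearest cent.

€89391.72

Value at end of year 5: C / r = €23,000.00 / 0.136 = €169,117.6471
Discount to today: PV = €169,117.6471 / (1 + 0.136)^5 = €169,117.6471 / 1.891872 = €89,391.72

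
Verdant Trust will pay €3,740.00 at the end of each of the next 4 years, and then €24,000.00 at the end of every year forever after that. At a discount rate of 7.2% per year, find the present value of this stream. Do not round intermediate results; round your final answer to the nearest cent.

PV of 4-year annuity: €3,740.00 × [1 − (1+0.072)^−4] / 0.072 = 12611.18250
Perpetuity value at year 4: €24,000.00 / 0.072 = 333333.33333
PV of perpetuity: 333333.33333 / (1+0.072)^4 = 252405.95900
Total PV = 12611.18250 + 252405.95900 = 265017.14150

€265017.14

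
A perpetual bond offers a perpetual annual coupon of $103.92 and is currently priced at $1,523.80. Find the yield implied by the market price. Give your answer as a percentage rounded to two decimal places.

6.82%

P = C/r ⇒ r = C/P = $103.92/$1,523.80 = 0.068198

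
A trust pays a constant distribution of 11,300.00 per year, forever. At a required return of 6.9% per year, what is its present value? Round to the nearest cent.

163768.12

Level perpetuity: PV = C / r = 11,300.00 / 0.069 = 163,768.12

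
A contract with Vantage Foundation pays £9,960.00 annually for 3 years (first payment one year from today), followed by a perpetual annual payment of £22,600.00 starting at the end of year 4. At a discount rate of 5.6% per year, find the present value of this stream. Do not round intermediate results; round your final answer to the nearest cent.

£369532.95

PV of 3-year annuity: £9,960.00 × [1 − (1+0.056)^−3] / 0.056 = 26821.46230
Perpetuity value at year 3: £22,600.00 / 0.056 = 403571.42857
PV of perpetuity: 403571.42857 / (1+0.056)^3 = 342711.48400
Total PV = 26821.46230 + 342711.48400 = 369532.94630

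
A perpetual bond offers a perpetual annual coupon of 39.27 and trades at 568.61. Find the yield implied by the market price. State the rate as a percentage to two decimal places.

6.91%

P = C/r ⇒ r = C/P = 39.27/568.61 = 0.069063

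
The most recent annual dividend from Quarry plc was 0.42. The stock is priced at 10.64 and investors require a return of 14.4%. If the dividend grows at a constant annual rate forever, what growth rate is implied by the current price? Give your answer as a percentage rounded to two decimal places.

10.06%

P = D₀(1+g)/(r−g) ⇒ P(r−g) = D₀(1+g) ⇒ g(P+D₀) = P·r − D₀
g = (P·r − D₀)/(P + D₀) = (10.64×0.144 − 0.42) / (10.64 + 0.42) = 0.100557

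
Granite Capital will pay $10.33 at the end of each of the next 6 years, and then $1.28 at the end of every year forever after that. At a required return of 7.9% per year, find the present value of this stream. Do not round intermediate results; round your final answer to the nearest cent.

PV of 6-year annuity: $10.33 × [1 − (1+0.079)^−6] / 0.079 = 47.89956
Perpetuity value at year 6: $1.28 / 0.079 = 16.20253
PV of perpetuity: 16.20253 / (1+0.079)^6 = 10.26725
Total PV = 47.89956 + 10.26725 = 58.16682

$58.17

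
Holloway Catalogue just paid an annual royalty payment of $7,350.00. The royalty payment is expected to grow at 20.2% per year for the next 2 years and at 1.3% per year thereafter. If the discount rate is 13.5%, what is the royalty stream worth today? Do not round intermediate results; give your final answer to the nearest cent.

D_1 = 8834.70000
D_2 = 10619.30940
Terminal value at year 2: TV = D_2×(1+g_2)/(r−g_2) = 10757.36042/0.122 = 88175.08543
P_0 = D_1/(1+r)^1 + D_2/(1+r)^2 + TV/(1+r)^2
    = 7783.87665 + 8243.36541 + 68446.96030 = 84474.20235

$84474.20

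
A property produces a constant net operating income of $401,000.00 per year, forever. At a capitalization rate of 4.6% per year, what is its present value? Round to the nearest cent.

$8717391.30

Level perpetuity: PV = C / r = $401,000.00 / 0.046 = $8,717,391.30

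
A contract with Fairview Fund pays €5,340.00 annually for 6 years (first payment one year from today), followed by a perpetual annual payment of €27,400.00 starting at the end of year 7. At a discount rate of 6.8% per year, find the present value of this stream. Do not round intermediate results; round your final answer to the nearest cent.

€297138.94

PV of 6-year annuity: €5,340.00 × [1 − (1+0.068)^−6] / 0.068 = 25611.24042
Perpetuity value at year 6: €27,400.00 / 0.068 = 402941.17647
PV of perpetuity: 402941.17647 / (1+0.068)^6 = 271527.69566
Total PV = 25611.24042 + 271527.69566 = 297138.93608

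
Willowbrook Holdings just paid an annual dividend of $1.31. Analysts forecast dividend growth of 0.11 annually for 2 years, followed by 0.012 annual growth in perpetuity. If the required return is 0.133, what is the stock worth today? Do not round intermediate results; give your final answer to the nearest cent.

$13.06

D_1 = 1.45410
D_2 = 1.61405
Terminal value at year 2: TV = D_2×(1+g_2)/(r−g_2) = 1.63342/0.121 = 13.49934
P_0 = D_1/(1+r)^1 + D_2/(1+r)^2 + TV/(1+r)^2
    = 1.28341 + 1.25735 + 10.51605 = 13.05681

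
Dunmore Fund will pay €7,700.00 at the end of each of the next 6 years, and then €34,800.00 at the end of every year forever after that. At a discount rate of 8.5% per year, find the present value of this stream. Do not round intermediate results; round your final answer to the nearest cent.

€286009.55

PV of 6-year annuity: €7,700.00 × [1 − (1+0.085)^−6] / 0.085 = 35062.62121
Perpetuity value at year 6: €34,800.00 / 0.085 = 409411.76471
PV of perpetuity: 409411.76471 / (1+0.085)^6 = 250946.93121
Total PV = 35062.62121 + 250946.93121 = 286009.55241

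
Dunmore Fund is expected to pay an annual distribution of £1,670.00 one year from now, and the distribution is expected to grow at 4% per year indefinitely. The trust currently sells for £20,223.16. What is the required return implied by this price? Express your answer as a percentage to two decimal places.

P = D₁/(r − g) ⇒ r = D₁/P + g = £1,670.0000/£20,223.16 + 0.04 = 0.082579 + 0.04 = 0.122579

12.26%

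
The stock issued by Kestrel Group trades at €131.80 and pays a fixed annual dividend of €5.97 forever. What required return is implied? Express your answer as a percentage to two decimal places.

4.53%

P = C/r ⇒ r = C/P = €5.97/€131.80 = 0.045296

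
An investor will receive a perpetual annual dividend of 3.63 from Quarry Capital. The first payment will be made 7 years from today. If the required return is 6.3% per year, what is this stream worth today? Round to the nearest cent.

Value at end of year 6: C / r = 3.63 / 0.063 = 57.6190
Discount to today: PV = 57.6190 / (1 + 0.063)^6 = 57.6190 / 1.442778 = 39.94

39.94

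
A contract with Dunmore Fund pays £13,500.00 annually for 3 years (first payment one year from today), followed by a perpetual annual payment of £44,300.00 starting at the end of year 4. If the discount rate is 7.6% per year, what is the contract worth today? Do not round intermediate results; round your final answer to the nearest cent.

PV of 3-year annuity: £13,500.00 × [1 − (1+0.076)^−3] / 0.076 = 35043.45262
Perpetuity value at year 3: £44,300.00 / 0.076 = 582894.73684
PV of perpetuity: 582894.73684 / (1+0.076)^3 = 467900.29602
Total PV = 35043.45262 + 467900.29602 = 502943.74864

£502943.75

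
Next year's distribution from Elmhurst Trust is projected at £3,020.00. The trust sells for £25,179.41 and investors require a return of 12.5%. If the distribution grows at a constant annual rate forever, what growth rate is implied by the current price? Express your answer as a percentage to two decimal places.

P = D₁/(r−g) ⇒ g = r − D₁/P = 0.125 − £3,020.00/£25,179.41 = 0.005061

0.51%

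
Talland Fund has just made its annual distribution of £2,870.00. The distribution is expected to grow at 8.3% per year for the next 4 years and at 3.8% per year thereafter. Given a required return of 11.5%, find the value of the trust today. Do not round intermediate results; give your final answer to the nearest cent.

£45114.85

D_1 = 3108.21000
D_2 = 3366.19143
D_3 = 3645.58532
D_4 = 3948.16890
Terminal value at year 4: TV = D_4×(1+g_2)/(r−g_2) = 4098.19932/0.077 = 53223.36777
P_0 = D_1/(1+r)^1 + D_2/(1+r)^2 + D_3/(1+r)^3 + D_4/(1+r)^4 + TV/(1+r)^4
    = 2787.63229 + 2707.62849 + 2629.92077 + 2554.44322 + 34435.22159 = 45114.84636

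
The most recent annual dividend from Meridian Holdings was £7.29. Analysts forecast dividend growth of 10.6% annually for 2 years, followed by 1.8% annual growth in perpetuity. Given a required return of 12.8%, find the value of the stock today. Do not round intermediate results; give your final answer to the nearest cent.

D_1 = 8.06274
D_2 = 8.91739
Terminal value at year 2: TV = D_2×(1+g_2)/(r−g_2) = 9.07790/0.11 = 82.52640
P_0 = D_1/(1+r)^1 + D_2/(1+r)^2 + TV/(1+r)^2
    = 7.14782 + 7.00841 + 64.85966 = 79.01589

£79.02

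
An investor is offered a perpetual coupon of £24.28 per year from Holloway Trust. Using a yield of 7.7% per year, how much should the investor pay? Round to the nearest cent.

£315.32

Level perpetuity: PV = C / r = £24.28 / 0.077 = £315.32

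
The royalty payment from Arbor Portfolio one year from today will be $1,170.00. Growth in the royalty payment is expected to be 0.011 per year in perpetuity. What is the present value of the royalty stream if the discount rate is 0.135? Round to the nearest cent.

$9435.48

Growing perpetuity: P = D₁ / (r − g) = $1,170.0000 / (0.135 − 0.011) = $9,435.48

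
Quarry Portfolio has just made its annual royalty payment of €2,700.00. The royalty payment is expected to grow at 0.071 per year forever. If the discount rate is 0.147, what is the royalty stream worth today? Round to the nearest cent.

€38048.68

D₁ = D₀ × (1 + g) = €2,700.00 × 1.071 = €2,891.7000
Growing perpetuity: P = D₁ / (r − g) = €2,891.7000 / (0.147 − 0.071) = €38,048.68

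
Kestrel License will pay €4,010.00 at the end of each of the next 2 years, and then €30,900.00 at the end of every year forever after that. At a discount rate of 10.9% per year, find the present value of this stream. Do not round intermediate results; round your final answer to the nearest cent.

€237375.27

PV of 2-year annuity: €4,010.00 × [1 − (1+0.109)^−2] / 0.109 = 6876.34820
Perpetuity value at year 2: €30,900.00 / 0.109 = 283486.23853
PV of perpetuity: 283486.23853 / (1+0.109)^2 = 230498.91699
Total PV = 6876.34820 + 230498.91699 = 237375.26519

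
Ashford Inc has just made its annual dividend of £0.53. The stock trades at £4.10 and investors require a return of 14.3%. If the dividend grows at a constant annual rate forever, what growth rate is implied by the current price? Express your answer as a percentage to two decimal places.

P = D₀(1+g)/(r−g) ⇒ P(r−g) = D₀(1+g) ⇒ g(P+D₀) = P·r − D₀
g = (P·r − D₀)/(P + D₀) = (£4.10×0.143 − £0.53) / (£4.10 + £0.53) = 0.012160

1.22%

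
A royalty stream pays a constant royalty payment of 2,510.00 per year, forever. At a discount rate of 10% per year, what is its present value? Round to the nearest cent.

Level perpetuity: PV = C / r = 2,510.00 / 0.1 = 25,100.00

25100.00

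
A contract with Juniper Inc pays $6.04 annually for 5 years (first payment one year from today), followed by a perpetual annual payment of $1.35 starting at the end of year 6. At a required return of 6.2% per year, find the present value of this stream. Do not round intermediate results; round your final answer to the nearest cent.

$41.42

PV of 5-year annuity: $6.04 × [1 − (1+0.062)^−5] / 0.062 = 25.30484
Perpetuity value at year 5: $1.35 / 0.062 = 21.77419
PV of perpetuity: 21.77419 / (1+0.062)^5 = 16.11831
Total PV = 25.30484 + 16.11831 = 41.42315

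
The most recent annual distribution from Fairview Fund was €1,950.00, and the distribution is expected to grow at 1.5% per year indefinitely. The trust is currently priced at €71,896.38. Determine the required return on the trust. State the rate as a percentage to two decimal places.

D₁ = €1,950.00 × 1.015 = €1,979.2500
P = D₁/(r − g) ⇒ r = D₁/P + g = €1,979.2500/€71,896.38 + 0.015 = 0.027529 + 0.015 = 0.042529

4.25%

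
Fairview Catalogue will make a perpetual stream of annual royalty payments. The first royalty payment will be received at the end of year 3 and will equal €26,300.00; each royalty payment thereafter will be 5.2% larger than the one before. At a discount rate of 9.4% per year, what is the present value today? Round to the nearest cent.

€523204.91

Value at end of year 2: C₁ / (r − g) = €26,300.00 / (0.094 − 0.052) = €626,190.4762
Discount to today: PV = €626,190.4762 / (1 + 0.094)^2 = €626,190.4762 / 1.196836 = €523,204.91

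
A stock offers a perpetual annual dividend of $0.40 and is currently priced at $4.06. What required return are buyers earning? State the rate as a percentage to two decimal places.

9.85%

P = C/r ⇒ r = C/P = $0.40/$4.06 = 0.098522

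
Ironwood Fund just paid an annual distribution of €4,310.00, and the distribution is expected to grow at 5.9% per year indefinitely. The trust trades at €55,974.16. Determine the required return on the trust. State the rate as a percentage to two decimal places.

14.05%

D₁ = €4,310.00 × 1.059 = €4,564.2900
P = D₁/(r − g) ⇒ r = D₁/P + g = €4,564.2900/€55,974.16 + 0.059 = 0.081543 + 0.059 = 0.140543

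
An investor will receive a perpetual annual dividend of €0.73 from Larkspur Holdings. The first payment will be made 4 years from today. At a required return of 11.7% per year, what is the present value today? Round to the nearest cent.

€4.48

Value at end of year 3: C / r = €0.73 / 0.117 = €6.2393
Discount to today: PV = €6.2393 / (1 + 0.117)^3 = €6.2393 / 1.393669 = €4.48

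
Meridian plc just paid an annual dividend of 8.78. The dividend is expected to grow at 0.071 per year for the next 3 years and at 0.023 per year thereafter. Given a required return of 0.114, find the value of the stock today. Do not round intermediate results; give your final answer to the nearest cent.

D_1 = 9.40338
D_2 = 10.07102
D_3 = 10.78606
Terminal value at year 3: TV = D_3×(1+g_2)/(r−g_2) = 11.03414/0.091 = 121.25431
P_0 = D_1/(1+r)^1 + D_2/(1+r)^2 + D_3/(1+r)^3 + TV/(1+r)^3
    = 8.44110 + 8.11527 + 7.80203 + 87.70848 = 112.06687

112.07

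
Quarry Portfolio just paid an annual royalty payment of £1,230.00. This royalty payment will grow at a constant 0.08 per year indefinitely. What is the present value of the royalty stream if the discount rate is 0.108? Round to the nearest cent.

D₁ = D₀ × (1 + g) = £1,230.00 × 1.08 = £1,328.4000
Growing perpetuity: P = D₁ / (r − g) = £1,328.4000 / (0.108 − 0.08) = £47,442.86

£47442.86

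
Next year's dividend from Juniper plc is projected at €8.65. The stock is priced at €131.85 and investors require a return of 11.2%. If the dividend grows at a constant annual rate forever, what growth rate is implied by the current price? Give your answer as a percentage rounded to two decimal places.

4.64%

P = D₁/(r−g) ⇒ g = r − D₁/P = 0.112 − €8.65/€131.85 = 0.046395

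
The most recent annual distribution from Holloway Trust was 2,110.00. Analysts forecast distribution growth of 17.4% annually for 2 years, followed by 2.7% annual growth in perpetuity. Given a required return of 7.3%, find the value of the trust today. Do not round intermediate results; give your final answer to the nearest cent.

D_1 = 2477.14000
D_2 = 2908.16236
Terminal value at year 2: TV = D_2×(1+g_2)/(r−g_2) = 2986.68274/0.046 = 64927.88573
P_0 = D_1/(1+r)^1 + D_2/(1+r)^2 + TV/(1+r)^2
    = 2308.61137 + 2525.91775 + 56393.85939 = 61228.38851

61228.39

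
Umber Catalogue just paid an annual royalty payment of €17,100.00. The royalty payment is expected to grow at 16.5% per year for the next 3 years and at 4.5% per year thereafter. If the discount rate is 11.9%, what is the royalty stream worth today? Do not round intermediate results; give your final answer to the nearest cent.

€328135.53

D_1 = 19921.50000
D_2 = 23208.54750
D_3 = 27037.95784
Terminal value at year 3: TV = D_3×(1+g_2)/(r−g_2) = 28254.66594/0.074 = 381819.81000
P_0 = D_1/(1+r)^1 + D_2/(1+r)^2 + D_3/(1+r)^3 + TV/(1+r)^3
    = 17802.94906 + 18534.79505 + 19296.72585 + 272501.06103 = 328135.53099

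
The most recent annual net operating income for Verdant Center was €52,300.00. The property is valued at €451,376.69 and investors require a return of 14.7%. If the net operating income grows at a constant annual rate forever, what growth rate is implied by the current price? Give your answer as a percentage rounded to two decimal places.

P = D₀(1+g)/(r−g) ⇒ P(r−g) = D₀(1+g) ⇒ g(P+D₀) = P·r − D₀
g = (P·r − D₀)/(P + D₀) = (€451,376.69×0.147 − €52,300.00) / (€451,376.69 + €52,300.00) = 0.027900

2.79%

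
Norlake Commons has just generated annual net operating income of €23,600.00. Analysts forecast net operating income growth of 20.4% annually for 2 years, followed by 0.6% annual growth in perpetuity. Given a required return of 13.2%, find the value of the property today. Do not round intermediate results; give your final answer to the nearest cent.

D_1 = 28414.40000
D_2 = 34210.93760
Terminal value at year 2: TV = D_2×(1+g_2)/(r−g_2) = 34416.20323/0.126 = 273144.47004
P_0 = D_1/(1+r)^1 + D_2/(1+r)^2 + TV/(1+r)^2
    = 25101.06007 + 26697.59393 + 213156.98008 = 264955.63408

€264955.63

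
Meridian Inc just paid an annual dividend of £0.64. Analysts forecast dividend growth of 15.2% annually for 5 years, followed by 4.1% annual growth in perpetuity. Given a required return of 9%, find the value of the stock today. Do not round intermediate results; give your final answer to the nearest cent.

£21.72

D_1 = 0.73728
D_2 = 0.84935
D_3 = 0.97845
D_4 = 1.12717
D_5 = 1.29850
Terminal value at year 5: TV = D_5×(1+g_2)/(r−g_2) = 1.35174/0.049 = 27.58653
P_0 = D_1/(1+r)^1 + D_2/(1+r)^2 + D_3/(1+r)^3 + D_4/(1+r)^4 + D_5/(1+r)^5 + TV/(1+r)^5
    = 0.67640 + 0.71488 + 0.75554 + 0.79852 + 0.84394 + 17.92935 = 21.71863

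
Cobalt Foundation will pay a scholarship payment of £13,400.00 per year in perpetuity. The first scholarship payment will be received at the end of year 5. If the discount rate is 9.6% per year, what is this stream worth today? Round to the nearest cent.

£96736.72

Value at end of year 4: C / r = £13,400.00 / 0.096 = £139,583.3333
Discount to today: PV = £139,583.3333 / (1 + 0.096)^4 = £139,583.3333 / 1.442920 = £96,736.72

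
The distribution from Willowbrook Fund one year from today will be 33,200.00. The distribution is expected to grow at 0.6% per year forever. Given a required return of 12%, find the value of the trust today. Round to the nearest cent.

Growing perpetuity: P = D₁ / (r − g) = 33,200.0000 / (0.12 − 0.006) = 291,228.07

291228.07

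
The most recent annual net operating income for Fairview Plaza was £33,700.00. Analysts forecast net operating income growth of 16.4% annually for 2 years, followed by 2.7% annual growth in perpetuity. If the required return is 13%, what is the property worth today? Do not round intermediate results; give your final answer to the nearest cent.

£427015.69

D_1 = 39226.80000
D_2 = 45659.99520
Terminal value at year 2: TV = D_2×(1+g_2)/(r−g_2) = 46892.81507/0.103 = 455270.04923
P_0 = D_1/(1+r)^1 + D_2/(1+r)^2 + TV/(1+r)^2
    = 34713.98230 + 35758.47380 + 356543.22909 = 427015.68520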